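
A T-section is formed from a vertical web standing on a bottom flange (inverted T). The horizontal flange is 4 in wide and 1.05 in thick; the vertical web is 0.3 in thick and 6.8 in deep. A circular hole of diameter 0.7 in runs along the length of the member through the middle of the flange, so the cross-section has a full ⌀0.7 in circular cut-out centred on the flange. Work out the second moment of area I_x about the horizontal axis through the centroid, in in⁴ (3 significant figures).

Decompose the section into non-overlapping parts with the origin at the bottom-left of its bounding rectangle.
Flange: 4 × 1.05, A = 4.2 in², y = 0.525 in, Ī = 0.38588 in⁴.
Web: 0.3 × 6.8, A = 2.04 in², y = 4.45 in, Ī = 7.8608 in⁴.
Hole (subtracted): ⌀0.7, A = 0.38485 in², y = 0.525 in, Ī = 0.011786 in⁴.
Centroid: ȳ = ΣA·y / ΣA = 1.8925 in.
Transfer each piece to the horizontal axis through the centroid using Ī + A·d² with d = y − 1.8925:
  flange: d = -1.3675 in → contributes +8.2403 in⁴
  web: d = 2.5575 in → contributes +21.204 in⁴
  hole: d = -1.3675 in → contributes −0.73148 in⁴
Total I = 28.713 in⁴.

I_x ≈ 28.7 in⁴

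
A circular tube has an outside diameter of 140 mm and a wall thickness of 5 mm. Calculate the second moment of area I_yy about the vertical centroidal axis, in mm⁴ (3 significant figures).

Decompose the section into non-overlapping parts with the origin at the bottom-left of its bounding rectangle.
Outer circle: ⌀140, A = 15 394 mm², x = 70 mm, Ī = 18 857 410 mm⁴.
Bore (subtracted): ⌀130, A = 13 273 mm², x = 70 mm, Ī = 14 019 848 mm⁴.
By symmetry the centroid is at mid-width, x̄ = 70 mm.
All pieces are centred on the vertical centroidal axis, so I = ΣĪ (holes subtracted) = 4 837 562 mm⁴.

I_yy ≈ 4.84 × 10⁶ mm⁴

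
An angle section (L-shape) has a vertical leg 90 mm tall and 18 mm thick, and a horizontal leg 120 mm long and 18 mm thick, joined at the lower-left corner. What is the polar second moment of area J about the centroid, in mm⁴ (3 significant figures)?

Decompose the section into non-overlapping parts with the origin at the bottom-left of its bounding rectangle.
Vertical leg: 18 × 90, A = 1 620 mm², y = 45 mm, Ī = 1 093 500 mm⁴.
Horizontal leg (remainder): 102 × 18, A = 1 836 mm², y = 9 mm, Ī = 49 572 mm⁴.
Centroid: ȳ = ΣA·y / ΣA = 25.875 mm.
Transfer each piece to the centroidal x-axis using Ī + A·d² with d = y − 25.875:
  vertical leg: d = 19.125 mm → contributes +1 686 040 mm⁴
  horizontal leg (remainder): d = -16.875 mm → contributes +572 402 mm⁴
Total I = 2 258 442 mm⁴.
For the y-axis: x̄ = 40.875 mm.
Repeating about the centroidal y-axis gives I_y = 4 733 802 mm⁴.
Polar second moment: J = I_x + I_y = 6 992 244 mm⁴.

J ≈ 6.99 × 10⁶ mm⁴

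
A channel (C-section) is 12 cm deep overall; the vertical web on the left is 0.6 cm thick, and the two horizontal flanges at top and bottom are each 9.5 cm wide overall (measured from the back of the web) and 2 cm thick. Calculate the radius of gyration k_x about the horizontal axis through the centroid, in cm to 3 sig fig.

Split into non-overlapping primitives; take the origin at the lower-left of the bounding box.
Web: 0.6 × 12, A = 7.2 cm², y = 6 cm, Ī = 86.4 cm⁴.
Top flange (beyond web): 8.9 × 2, A = 17.8 cm², y = 11 cm, Ī = 5.9333 cm⁴.
Bottom flange (beyond web): 8.9 × 2, A = 17.8 cm², y = 1 cm, Ī = 5.9333 cm⁴.
By symmetry the centroid is at mid-height, ȳ = 6 cm.
Transfer each piece to the horizontal axis through the centroid using Ī + A·d² with d = y − 6:
  web: d = 0 cm → contributes +86.4 cm⁴
  top flange (beyond web): d = 5 cm → contributes +450.93 cm⁴
  bottom flange (beyond web): d = -5 cm → contributes +450.93 cm⁴
Total I = 988.27 cm⁴.
Radius of gyration: k = √(I/A) = √(988.27 / 42.8) = 4.8052 cm.

k_x ≈ 4.81 cm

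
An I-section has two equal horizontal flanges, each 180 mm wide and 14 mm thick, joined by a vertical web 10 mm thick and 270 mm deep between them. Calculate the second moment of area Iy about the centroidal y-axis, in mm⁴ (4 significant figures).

Iy ≈ 1.363 × 10⁷ mm⁴

Break the section into simple shapes (no overlaps), measuring from the bottom-left corner of the bounding box.
Bottom flange: 180 × 14, A = 2 520 mm², x = 90 mm, Ī = 6 804 000 mm⁴.
Web: 10 × 270, A = 2 700 mm², x = 90 mm, Ī = 22 500 mm⁴.
Top flange: 180 × 14, A = 2 520 mm², x = 90 mm, Ī = 6 804 000 mm⁴.
By symmetry the centroid is at mid-width, x̄ = 90 mm.
All pieces are centred on the centroidal y-axis, so I = ΣĪ = 13 630 500 mm⁴.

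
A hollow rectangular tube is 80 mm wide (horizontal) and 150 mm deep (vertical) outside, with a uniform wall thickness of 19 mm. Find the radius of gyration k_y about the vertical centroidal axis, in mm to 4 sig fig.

Treat the section as a set of non-overlapping primitives; coordinates are from the bounding-box lower-left.
Outer rectangle: 80 × 150, A = 12 000 mm², x = 40 mm, Ī = 6 400 000 mm⁴.
Inner void (subtracted): 42 × 112, A = 4 704 mm², x = 40 mm, Ī = 691 488 mm⁴.
By symmetry the centroid is at mid-width, x̄ = 40 mm.
All pieces are centred on the vertical centroidal axis, so I = ΣĪ (holes subtracted) = 5 708 512 mm⁴.
Radius of gyration: k = √(I/A) = √(5 708 512 / 7 296) = 27.9717 mm.

k_y ≈ 27.97 mm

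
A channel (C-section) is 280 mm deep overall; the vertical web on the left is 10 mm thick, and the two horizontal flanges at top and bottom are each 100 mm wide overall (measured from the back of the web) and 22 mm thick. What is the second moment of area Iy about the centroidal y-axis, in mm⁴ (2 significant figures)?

Iy ≈ 6.8 × 10⁶ mm⁴

Decompose the section into non-overlapping parts with the origin at the bottom-left of its bounding rectangle.
Web: 10 × 280, A = 2 800 mm², x = 5 mm, Ī = 23 333 mm⁴.
Top flange (beyond web): 90 × 22, A = 1 980 mm², x = 55 mm, Ī = 1 336 500 mm⁴.
Bottom flange (beyond web): 90 × 22, A = 1 980 mm², x = 55 mm, Ī = 1 336 500 mm⁴.
Centroid: x̄ = ΣA·x / ΣA = 34.29 mm.
Transfer each piece to the centroidal y-axis using Ī + A·d² with d = x − 34.29:
  web: d = -29.29 mm → contributes +2 425 455 mm⁴
  top flange (beyond web): d = 20.71 mm → contributes +2 185 735 mm⁴
  bottom flange (beyond web): d = 20.71 mm → contributes +2 185 735 mm⁴
Total I = 6 796 925 mm⁴.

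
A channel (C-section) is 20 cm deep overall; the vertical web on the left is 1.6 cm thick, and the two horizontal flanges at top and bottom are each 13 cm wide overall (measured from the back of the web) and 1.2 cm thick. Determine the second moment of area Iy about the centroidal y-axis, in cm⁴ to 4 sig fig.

Iy ≈ 926.3 cm⁴

Treat the section as a set of non-overlapping primitives; coordinates are from the bounding-box lower-left.
Web: 1.6 × 20, A = 32 cm², x = 0.8 cm, Ī = 6.82667 cm⁴.
Top flange (beyond web): 11.4 × 1.2, A = 13.68 cm², x = 7.3 cm, Ī = 148.154 cm⁴.
Bottom flange (beyond web): 11.4 × 1.2, A = 13.68 cm², x = 7.3 cm, Ī = 148.154 cm⁴.
Centroid: x̄ = ΣA·x / ΣA = 3.79596 cm.
Transfer each piece to the centroidal y-axis using Ī + A·d² with d = x − 3.79596:
  web: d = -2.99596 cm → contributes +294.051 cm⁴
  top flange (beyond web): d = 3.50404 cm → contributes +316.122 cm⁴
  bottom flange (beyond web): d = 3.50404 cm → contributes +316.122 cm⁴
Total I = 926.294 cm⁴.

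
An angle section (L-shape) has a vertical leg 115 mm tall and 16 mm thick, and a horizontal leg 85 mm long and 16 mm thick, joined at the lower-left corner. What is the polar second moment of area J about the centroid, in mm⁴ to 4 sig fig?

J ≈ 5.466 × 10⁶ mm⁴

Split into non-overlapping primitives; take the origin at the lower-left of the bounding box.
Vertical leg: 16 × 115, A = 1 840 mm², y = 57.5 mm, Ī = 2 027 833 mm⁴.
Horizontal leg (remainder): 69 × 16, A = 1 104 mm², y = 8 mm, Ī = 23 552 mm⁴.
Centroid: ȳ = ΣA·y / ΣA = 38.9375 mm.
Transfer each piece to the centroidal x-axis using Ī + A·d² with d = y − 38.9375:
  vertical leg: d = 18.5625 mm → contributes +2 661 836 mm⁴
  horizontal leg (remainder): d = -30.9375 mm → contributes +1 080 222 mm⁴
Total I = 3 742 058 mm⁴.
For the y-axis: x̄ = 23.9375 mm.
Repeating about the centroidal y-axis gives I_y = 1 723 578 mm⁴.
Polar second moment: J = I_x + I_y = 5 465 636 mm⁴.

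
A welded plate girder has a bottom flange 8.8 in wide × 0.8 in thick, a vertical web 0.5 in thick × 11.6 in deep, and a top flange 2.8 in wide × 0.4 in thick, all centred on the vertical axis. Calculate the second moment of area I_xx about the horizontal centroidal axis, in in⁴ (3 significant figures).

Break the section into simple shapes (no overlaps), measuring from the bottom-left corner of the bounding box.
Bottom plate: 8.8 × 0.8, A = 7.04 in², y = 0.4 in, Ī = 0.37547 in⁴.
Web plate: 0.5 × 11.6, A = 5.8 in², y = 6.6 in, Ī = 65.037 in⁴.
Top plate: 2.8 × 0.4, A = 1.12 in², y = 12.6 in, Ī = 0.014933 in⁴.
Centroid: ȳ = ΣA·y / ΣA = 3.9547 in.
Transfer each piece to the horizontal centroidal axis using Ī + A·d² with d = y − 3.9547:
  bottom plate: d = -3.5547 in → contributes +89.334 in⁴
  web plate: d = 2.6453 in → contributes +105.62 in⁴
  top plate: d = 8.6453 in → contributes +83.725 in⁴
Total I = 278.68 in⁴.

I_xx ≈ 279 in⁴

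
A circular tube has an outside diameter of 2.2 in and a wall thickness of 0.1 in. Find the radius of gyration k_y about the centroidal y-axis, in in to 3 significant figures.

Break the section into simple shapes (no overlaps), measuring from the bottom-left corner of the bounding box.
Outer circle: ⌀2.2, A = 3.8013 in², x = 1.1 in, Ī = 1.1499 in⁴.
Bore (subtracted): ⌀2, A = 3.1416 in², x = 1.1 in, Ī = 0.7854 in⁴.
By symmetry the centroid is at mid-width, x̄ = 1.1 in.
All pieces are centred on the centroidal y-axis, so I = ΣĪ (holes subtracted) = 0.3645 in⁴.
Radius of gyration: k = √(I/A) = √(0.3645 / 0.65973) = 0.7433 in.

k_y ≈ 0.743 in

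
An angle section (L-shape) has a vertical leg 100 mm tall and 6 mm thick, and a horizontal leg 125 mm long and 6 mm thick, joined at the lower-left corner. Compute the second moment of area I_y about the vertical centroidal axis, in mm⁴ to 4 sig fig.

I_y ≈ 2.118 × 10⁶ mm⁴

Decompose the section into non-overlapping parts with the origin at the bottom-left of its bounding rectangle.
Vertical leg: 6 × 100, A = 600 mm², x = 3 mm, Ī = 1 800 mm⁴.
Horizontal leg (remainder): 119 × 6, A = 714 mm², x = 65.5 mm, Ī = 842 580 mm⁴.
Centroid: x̄ = ΣA·x / ΣA = 36.9612 mm.
Transfer each piece to the vertical centroidal axis using Ī + A·d² with d = x − 36.9612:
  vertical leg: d = -33.9612 mm → contributes +693 817 mm⁴
  horizontal leg (remainder): d = 28.5388 mm → contributes +1 424 107 mm⁴
Total I = 2 117 924 mm⁴.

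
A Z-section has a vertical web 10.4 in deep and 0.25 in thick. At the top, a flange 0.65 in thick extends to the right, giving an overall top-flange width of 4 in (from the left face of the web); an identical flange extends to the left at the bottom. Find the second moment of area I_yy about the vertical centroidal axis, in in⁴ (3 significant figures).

I_yy ≈ 25.2 in⁴

Decompose the section into non-overlapping parts with the origin at the bottom-left of its bounding rectangle.
Web: 0.25 × 10.4, A = 2.6 in², x = 3.875 in, Ī = 0.013542 in⁴.
Top flange (beyond web): 3.75 × 0.65, A = 2.4375 in², x = 5.875 in, Ī = 2.8564 in⁴.
Bottom flange (beyond web): 3.75 × 0.65, A = 2.4375 in², x = 1.875 in, Ī = 2.8564 in⁴.
Centroid: x̄ = ΣA·x / ΣA = 3.875 in.
Transfer each piece to the vertical centroidal axis using Ī + A·d² with d = x − 3.875:
  web: d = 0 in → contributes +0.013542 in⁴
  top flange (beyond web): d = 2 in → contributes +12.606 in⁴
  bottom flange (beyond web): d = -2 in → contributes +12.606 in⁴
Total I = 25.226 in⁴.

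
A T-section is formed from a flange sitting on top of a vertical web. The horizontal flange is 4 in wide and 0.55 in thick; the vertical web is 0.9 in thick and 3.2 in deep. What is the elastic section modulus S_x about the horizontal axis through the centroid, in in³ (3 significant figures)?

Treat the section as a set of non-overlapping primitives; coordinates are from the bounding-box lower-left.
Flange: 4 × 0.55, A = 2.2 in², y = 3.475 in, Ī = 0.055458 in⁴.
Web: 0.9 × 3.2, A = 2.88 in², y = 1.6 in, Ī = 2.4576 in⁴.
Centroid: ȳ = ΣA·y / ΣA = 2.412 in.
Transfer each piece to the horizontal axis through the centroid using Ī + A·d² with d = y − 2.412:
  flange: d = 1.063 in → contributes +2.5414 in⁴
  web: d = -0.81201 in → contributes +4.3565 in⁴
Total I = 6.8979 in⁴.
Extreme fibre distance c = 2.412 in; S = I/c = 2.8598 in³.

S_x ≈ 2.86 in³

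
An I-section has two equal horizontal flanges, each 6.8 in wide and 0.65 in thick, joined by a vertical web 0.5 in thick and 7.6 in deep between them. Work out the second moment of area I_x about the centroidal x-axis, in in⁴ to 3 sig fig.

Decompose the section into non-overlapping parts with the origin at the bottom-left of its bounding rectangle.
Bottom flange: 6.8 × 0.65, A = 4.42 in², y = 0.325 in, Ī = 0.15562 in⁴.
Web: 0.5 × 7.6, A = 3.8 in², y = 4.45 in, Ī = 18.291 in⁴.
Top flange: 6.8 × 0.65, A = 4.42 in², y = 8.575 in, Ī = 0.15562 in⁴.
By symmetry the centroid is at mid-height, ȳ = 4.45 in.
Transfer each piece to the centroidal x-axis using Ī + A·d² with d = y − 4.45:
  bottom flange: d = -4.125 in → contributes +75.365 in⁴
  web: d = 0 in → contributes +18.291 in⁴
  top flange: d = 4.125 in → contributes +75.365 in⁴
Total I = 169.02 in⁴.

I_x ≈ 169 in⁴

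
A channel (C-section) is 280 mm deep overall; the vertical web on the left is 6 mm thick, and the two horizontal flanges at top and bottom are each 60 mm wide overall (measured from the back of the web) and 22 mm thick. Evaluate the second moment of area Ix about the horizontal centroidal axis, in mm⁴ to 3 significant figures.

Treat the section as a set of non-overlapping primitives; coordinates are from the bounding-box lower-left.
Web: 6 × 280, A = 1 680 mm², y = 140 mm, Ī = 10 976 000 mm⁴.
Top flange (beyond web): 54 × 22, A = 1 188 mm², y = 269 mm, Ī = 47 916 mm⁴.
Bottom flange (beyond web): 54 × 22, A = 1 188 mm², y = 11 mm, Ī = 47 916 mm⁴.
By symmetry the centroid is at mid-height, ȳ = 140 mm.
Transfer each piece to the horizontal centroidal axis using Ī + A·d² with d = y − 140:
  web: d = 0 mm → contributes +10 976 000 mm⁴
  top flange (beyond web): d = 129 mm → contributes +19 817 424 mm⁴
  bottom flange (beyond web): d = -129 mm → contributes +19 817 424 mm⁴
Total I = 50 610 848 mm⁴.

Ix ≈ 5.06 × 10⁷ mm⁴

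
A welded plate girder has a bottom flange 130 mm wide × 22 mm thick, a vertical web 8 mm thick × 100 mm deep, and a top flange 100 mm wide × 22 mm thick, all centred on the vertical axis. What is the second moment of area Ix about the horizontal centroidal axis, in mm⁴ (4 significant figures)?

Ix ≈ 1.942 × 10⁷ mm⁴

Decompose the section into non-overlapping parts with the origin at the bottom-left of its bounding rectangle.
Bottom plate: 130 × 22, A = 2 860 mm², y = 11 mm, Ī = 115 353 mm⁴.
Web plate: 8 × 100, A = 800 mm², y = 72 mm, Ī = 666 667 mm⁴.
Top plate: 100 × 22, A = 2 200 mm², y = 133 mm, Ī = 88733.3 mm⁴.
Centroid: ȳ = ΣA·y / ΣA = 65.1297 mm.
Transfer each piece to the horizontal centroidal axis using Ī + A·d² with d = y − 65.1297:
  bottom plate: d = -54.1297 mm → contributes +8 495 221 mm⁴
  web plate: d = 6.87031 mm → contributes +704 428 mm⁴
  top plate: d = 67.8703 mm → contributes +10 222 766 mm⁴
Total I = 19 422 415 mm⁴.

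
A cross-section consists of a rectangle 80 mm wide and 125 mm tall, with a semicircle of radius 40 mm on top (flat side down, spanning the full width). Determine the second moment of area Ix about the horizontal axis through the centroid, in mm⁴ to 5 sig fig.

Break the section into simple shapes (no overlaps), measuring from the bottom-left corner of the bounding box.
Rectangular body: 80 × 125, A = 10 000 mm², y = 62.5 mm, Ī = 13 020 833 mm⁴.
Semicircular cap: semicircle r = 40, A = 2513.274 mm², y = 141.9765 mm, Ī = 280977.8 mm⁴.
Centroid: ȳ = ΣA·y / ΣA = 78.46275 mm.
Transfer each piece to the horizontal axis through the centroid using Ī + A·d² with d = y − 78.46275:
  rectangular body: d = -15.96275 mm → contributes +15 568 928 mm⁴
  semicircular cap: d = 63.51377 mm → contributes +10 419 525 mm⁴
Total I = 25 988 453 mm⁴.

Ix ≈ 2.5988 × 10⁷ mm⁴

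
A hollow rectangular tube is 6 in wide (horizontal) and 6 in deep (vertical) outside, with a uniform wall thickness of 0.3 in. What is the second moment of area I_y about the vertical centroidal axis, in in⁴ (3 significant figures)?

Treat the section as a set of non-overlapping primitives; coordinates are from the bounding-box lower-left.
Outer rectangle: 6 × 6, A = 36 in², x = 3 in, Ī = 108 in⁴.
Inner void (subtracted): 5.4 × 5.4, A = 29.16 in², x = 3 in, Ī = 70.859 in⁴.
By symmetry the centroid is at mid-width, x̄ = 3 in.
All pieces are centred on the vertical centroidal axis, so I = ΣĪ (holes subtracted) = 37.141 in⁴.

I_y ≈ 37.1 in⁴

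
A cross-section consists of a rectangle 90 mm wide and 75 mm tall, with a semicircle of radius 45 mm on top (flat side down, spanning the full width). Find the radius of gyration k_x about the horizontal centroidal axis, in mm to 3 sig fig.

k_x ≈ 32.6 mm

Treat the section as a set of non-overlapping primitives; coordinates are from the bounding-box lower-left.
Rectangular body: 90 × 75, A = 6 750 mm², y = 37.5 mm, Ī = 3 164 063 mm⁴.
Semicircular cap: semicircle r = 45, A = 3180.9 mm², y = 94.099 mm, Ī = 450 072 mm⁴.
Centroid: ȳ = ΣA·y / ΣA = 55.629 mm.
Transfer each piece to the horizontal centroidal axis using Ī + A·d² with d = y − 55.629:
  rectangular body: d = -18.129 mm → contributes +5 382 417 mm⁴
  semicircular cap: d = 38.47 mm → contributes +5 157 566 mm⁴
Total I = 10 539 983 mm⁴.
Radius of gyration: k = √(I/A) = √(10 539 983 / 9930.9) = 32.578 mm.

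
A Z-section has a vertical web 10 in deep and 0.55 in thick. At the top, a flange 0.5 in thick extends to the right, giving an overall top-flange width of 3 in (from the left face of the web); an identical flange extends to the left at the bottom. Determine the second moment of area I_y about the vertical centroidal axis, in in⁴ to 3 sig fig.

Split into non-overlapping primitives; take the origin at the lower-left of the bounding box.
Web: 0.55 × 10, A = 5.5 in², x = 2.725 in, Ī = 0.13865 in⁴.
Top flange (beyond web): 2.45 × 0.5, A = 1.225 in², x = 4.225 in, Ī = 0.61276 in⁴.
Bottom flange (beyond web): 2.45 × 0.5, A = 1.225 in², x = 1.225 in, Ī = 0.61276 in⁴.
Centroid: x̄ = ΣA·x / ΣA = 2.725 in.
Transfer each piece to the vertical centroidal axis using Ī + A·d² with d = x − 2.725:
  web: d = 0 in → contributes +0.13865 in⁴
  top flange (beyond web): d = 1.5 in → contributes +3.369 in⁴
  bottom flange (beyond web): d = -1.5 in → contributes +3.369 in⁴
Total I = 6.8767 in⁴.

I_y ≈ 6.88 in⁴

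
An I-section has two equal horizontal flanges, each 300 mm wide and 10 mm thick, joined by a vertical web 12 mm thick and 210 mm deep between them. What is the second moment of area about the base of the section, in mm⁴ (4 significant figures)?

Decompose the section into non-overlapping parts with the origin at the bottom-left of its bounding rectangle.
Bottom flange: 300 × 10, A = 3 000 mm², y = 5 mm, Ī = 25 000 mm⁴.
Web: 12 × 210, A = 2 520 mm², y = 115 mm, Ī = 9 261 000 mm⁴.
Top flange: 300 × 10, A = 3 000 mm², y = 225 mm, Ī = 25 000 mm⁴.
Transfer each piece to a horizontal axis along the bottom face using Ī + A·d² with d = y − 0:
  bottom flange: d = 5 mm → contributes +100 000 mm⁴
  web: d = 115 mm → contributes +42 588 000 mm⁴
  top flange: d = 225 mm → contributes +151 900 000 mm⁴
Total I = 194 588 000 mm⁴.

I_base ≈ 1.946 × 10⁸ mm⁴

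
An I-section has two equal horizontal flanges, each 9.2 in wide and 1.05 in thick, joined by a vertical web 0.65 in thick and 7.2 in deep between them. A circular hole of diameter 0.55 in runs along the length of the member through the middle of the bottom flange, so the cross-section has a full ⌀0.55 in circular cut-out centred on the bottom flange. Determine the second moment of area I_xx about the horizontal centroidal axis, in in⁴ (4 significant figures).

Split into non-overlapping primitives; take the origin at the lower-left of the bounding box.
Bottom flange: 9.2 × 1.05, A = 9.66 in², y = 0.525 in, Ī = 0.887513 in⁴.
Web: 0.65 × 7.2, A = 4.68 in², y = 4.65 in, Ī = 20.2176 in⁴.
Top flange: 9.2 × 1.05, A = 9.66 in², y = 8.775 in, Ī = 0.887513 in⁴.
Hole (subtracted): ⌀0.55, A = 0.237583 in², y = 0.525 in, Ī = 0.0044918 in⁴.
Centroid: ȳ = ΣA·y / ΣA = 4.69124 in.
Transfer each piece to the horizontal centroidal axis using Ī + A·d² with d = y − 4.69124:
  bottom flange: d = -4.16624 in → contributes +168.562 in⁴
  web: d = -0.0412428 in → contributes +20.2256 in⁴
  top flange: d = 4.08376 in → contributes +161.988 in⁴
  hole: d = -4.16624 in → contributes −4.12836 in⁴
Total I = 346.647 in⁴.

I_xx ≈ 346.6 in⁴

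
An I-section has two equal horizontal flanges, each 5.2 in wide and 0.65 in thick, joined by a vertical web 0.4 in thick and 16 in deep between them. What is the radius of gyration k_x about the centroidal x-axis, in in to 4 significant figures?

Decompose the section into non-overlapping parts with the origin at the bottom-left of its bounding rectangle.
Bottom flange: 5.2 × 0.65, A = 3.38 in², y = 0.325 in, Ī = 0.119004 in⁴.
Web: 0.4 × 16, A = 6.4 in², y = 8.65 in, Ī = 136.533 in⁴.
Top flange: 5.2 × 0.65, A = 3.38 in², y = 16.975 in, Ī = 0.119004 in⁴.
By symmetry the centroid is at mid-height, ȳ = 8.65 in.
Transfer each piece to the centroidal x-axis using Ī + A·d² with d = y − 8.65:
  bottom flange: d = -8.325 in → contributes +234.372 in⁴
  web: d = 0 in → contributes +136.533 in⁴
  top flange: d = 8.325 in → contributes +234.372 in⁴
Total I = 605.277 in⁴.
Radius of gyration: k = √(I/A) = √(605.277 / 13.16) = 6.78187 in.

k_x ≈ 6.782 in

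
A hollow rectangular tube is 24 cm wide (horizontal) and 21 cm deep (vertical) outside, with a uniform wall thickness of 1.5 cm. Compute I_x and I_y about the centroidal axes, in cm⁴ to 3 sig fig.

Treat the section as a set of non-overlapping primitives; coordinates are from the bounding-box lower-left.
Outer rectangle: 24 × 21, A = 504 cm², y = 10.5 cm, Ī = 18 522 cm⁴.
Inner void (subtracted): 21 × 18, A = 378 cm², y = 10.5 cm, Ī = 10 206 cm⁴.
By symmetry the centroid is at mid-height, ȳ = 10.5 cm.
All pieces are centred on the centroidal x-axis, so I = ΣĪ (holes subtracted) = 8 316 cm⁴.
Repeating about the centroidal y-axis gives I_y = 10 301 cm⁴.

I_x ≈ 8320 cm⁴, I_y ≈ 1.03 × 10⁴ cm⁴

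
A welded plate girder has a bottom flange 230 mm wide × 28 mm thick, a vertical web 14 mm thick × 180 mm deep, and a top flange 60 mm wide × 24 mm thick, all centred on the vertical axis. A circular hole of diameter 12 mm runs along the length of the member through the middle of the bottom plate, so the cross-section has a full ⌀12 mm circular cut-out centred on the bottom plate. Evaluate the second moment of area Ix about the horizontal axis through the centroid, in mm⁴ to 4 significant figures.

Ix ≈ 6.531 × 10⁷ mm⁴

Decompose the section into non-overlapping parts with the origin at the bottom-left of its bounding rectangle.
Bottom plate: 230 × 28, A = 6 440 mm², y = 14 mm, Ī = 420 747 mm⁴.
Web plate: 14 × 180, A = 2 520 mm², y = 118 mm, Ī = 6 804 000 mm⁴.
Top plate: 60 × 24, A = 1 440 mm², y = 220 mm, Ī = 69 120 mm⁴.
Hole (subtracted): ⌀12, A = 113.097 mm², y = 14 mm, Ī = 1017.88 mm⁴.
Centroid: ȳ = ΣA·y / ΣA = 68.3137 mm.
Transfer each piece to the horizontal axis through the centroid using Ī + A·d² with d = y − 68.3137:
  bottom plate: d = -54.3137 mm → contributes +19 418 622 mm⁴
  web plate: d = 49.6863 mm → contributes +13 025 189 mm⁴
  top plate: d = 151.686 mm → contributes +33 201 686 mm⁴
  hole: d = -54.3137 mm → contributes −334 653 mm⁴
Total I = 65 310 844 mm⁴.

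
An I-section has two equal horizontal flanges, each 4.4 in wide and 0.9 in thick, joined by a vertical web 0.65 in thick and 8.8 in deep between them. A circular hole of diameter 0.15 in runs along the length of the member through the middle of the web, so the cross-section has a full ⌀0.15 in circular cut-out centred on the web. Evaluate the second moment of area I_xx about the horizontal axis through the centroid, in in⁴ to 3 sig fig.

I_xx ≈ 224 in⁴

Treat the section as a set of non-overlapping primitives; coordinates are from the bounding-box lower-left.
Bottom flange: 4.4 × 0.9, A = 3.96 in², y = 0.45 in, Ī = 0.2673 in⁴.
Web: 0.65 × 8.8, A = 5.72 in², y = 5.3 in, Ī = 36.913 in⁴.
Top flange: 4.4 × 0.9, A = 3.96 in², y = 10.15 in, Ī = 0.2673 in⁴.
Hole (subtracted): ⌀0.15, A = 0.017671 in², y = 5.3 in, Ī = 0.00002485 in⁴.
By symmetry the centroid is at mid-height, ȳ = 5.3 in.
Transfer each piece to the horizontal axis through the centroid using Ī + A·d² with d = y − 5.3:
  bottom flange: d = -4.85 in → contributes +93.416 in⁴
  web: d = 0 in → contributes +36.913 in⁴
  top flange: d = 4.85 in → contributes +93.416 in⁴
  hole: d = 0 in → contributes −0.00002485 in⁴
Total I = 223.75 in⁴.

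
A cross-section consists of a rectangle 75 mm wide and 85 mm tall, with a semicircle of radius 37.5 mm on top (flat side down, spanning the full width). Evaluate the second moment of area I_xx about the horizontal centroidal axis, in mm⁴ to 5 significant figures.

I_xx ≈ 9.6533 × 10⁶ mm⁴

Decompose the section into non-overlapping parts with the origin at the bottom-left of its bounding rectangle.
Rectangular body: 75 × 85, A = 6 375 mm², y = 42.5 mm, Ī = 3 838 281 mm⁴.
Semicircular cap: semicircle r = 37.5, A = 2208.932 mm², y = 100.9155 mm, Ī = 217048.7 mm⁴.
Centroid: ȳ = ΣA·y / ΣA = 57.53226 mm.
Transfer each piece to the horizontal centroidal axis using Ī + A·d² with d = y − 57.53226:
  rectangular body: d = -15.03226 mm → contributes +5 278 832 mm⁴
  semicircular cap: d = 43.38324 mm → contributes +4 374 492 mm⁴
Total I = 9 653 324 mm⁴.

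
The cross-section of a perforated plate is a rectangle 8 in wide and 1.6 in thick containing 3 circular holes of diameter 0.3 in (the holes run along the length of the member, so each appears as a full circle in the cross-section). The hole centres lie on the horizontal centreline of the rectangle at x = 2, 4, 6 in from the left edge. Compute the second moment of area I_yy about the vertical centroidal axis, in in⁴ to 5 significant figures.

I_yy ≈ 67.700 in⁴

Treat the section as a set of non-overlapping primitives; coordinates are from the bounding-box lower-left.
Plate: 8 × 1.6, A = 12.8 in², x = 4 in, Ī = 68.26667 in⁴.
Hole 1 (subtracted): ⌀0.3, A = 0.07068583 in², x = 2 in, Ī = 0.0003976078 in⁴.
Hole 2 (subtracted): ⌀0.3, A = 0.07068583 in², x = 4 in, Ī = 0.0003976078 in⁴.
Hole 3 (subtracted): ⌀0.3, A = 0.07068583 in², x = 6 in, Ī = 0.0003976078 in⁴.
By symmetry the centroid is at mid-width, x̄ = 4 in.
Transfer each piece to the vertical centroidal axis using Ī + A·d² with d = x − 4:
  plate: d = 0 in → contributes +68.26667 in⁴
  hole 1: d = -2 in → contributes −0.2831409 in⁴
  hole 2: d = 0 in → contributes −0.0003976078 in⁴
  hole 3: d = 2 in → contributes −0.2831409 in⁴
Total I = 67.69999 in⁴.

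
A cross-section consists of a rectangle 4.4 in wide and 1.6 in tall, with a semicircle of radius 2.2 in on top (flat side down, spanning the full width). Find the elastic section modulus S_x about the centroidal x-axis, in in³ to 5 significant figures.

S_x ≈ 7.1719 in³

Treat the section as a set of non-overlapping primitives; coordinates are from the bounding-box lower-left.
Rectangular body: 4.4 × 1.6, A = 7.04 in², y = 0.8 in, Ī = 1.501867 in⁴.
Semicircular cap: semicircle r = 2.2, A = 7.602654 in², y = 2.533709 in, Ī = 2.571123 in⁴.
Centroid: ȳ = ΣA·y / ΣA = 1.700164 in.
Transfer each piece to the centroidal x-axis using Ī + A·d² with d = y − 1.700164:
  rectangular body: d = -0.900164 in → contributes +7.206345 in⁴
  semicircular cap: d = 0.833545 in → contributes +7.853426 in⁴
Total I = 15.05977 in⁴.
Extreme fibre distance c = 2.099836 in; S = I/c = 7.17188 in³.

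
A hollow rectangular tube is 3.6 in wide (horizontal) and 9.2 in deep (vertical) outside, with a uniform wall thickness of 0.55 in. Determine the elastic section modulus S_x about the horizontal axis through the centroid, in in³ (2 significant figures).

Split into non-overlapping primitives; take the origin at the lower-left of the bounding box.
Outer rectangle: 3.6 × 9.2, A = 33.12 in², y = 4.6 in, Ī = 233.6 in⁴.
Inner void (subtracted): 2.5 × 8.1, A = 20.25 in², y = 4.6 in, Ī = 110.7 in⁴.
By symmetry the centroid is at mid-height, ȳ = 4.6 in.
All pieces are centred on the horizontal axis through the centroid, so I = ΣĪ (holes subtracted) = 122.9 in⁴.
Extreme fibre distance c = 4.6 in; S = I/c = 26.72 in³.

S_x ≈ 27 in³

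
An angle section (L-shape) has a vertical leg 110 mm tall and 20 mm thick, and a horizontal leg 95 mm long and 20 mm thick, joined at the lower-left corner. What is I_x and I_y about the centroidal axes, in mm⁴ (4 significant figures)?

Treat the section as a set of non-overlapping primitives; coordinates are from the bounding-box lower-left.
Vertical leg: 20 × 110, A = 2 200 mm², y = 55 mm, Ī = 2 218 333 mm⁴.
Horizontal leg (remainder): 75 × 20, A = 1 500 mm², y = 10 mm, Ī = 50 000 mm⁴.
Centroid: ȳ = ΣA·y / ΣA = 36.7568 mm.
Transfer each piece to the centroidal x-axis using Ī + A·d² with d = y − 36.7568:
  vertical leg: d = 18.2432 mm → contributes +2 950 528 mm⁴
  horizontal leg (remainder): d = -26.7568 mm → contributes +1 123 886 mm⁴
Total I = 4 074 414 mm⁴.
For the y-axis: x̄ = 29.2568 mm.
Repeating about the centroidal y-axis gives I_y = 2 788 789 mm⁴.

I_x ≈ 4.074 × 10⁶ mm⁴, I_y ≈ 2.789 × 10⁶ mm⁴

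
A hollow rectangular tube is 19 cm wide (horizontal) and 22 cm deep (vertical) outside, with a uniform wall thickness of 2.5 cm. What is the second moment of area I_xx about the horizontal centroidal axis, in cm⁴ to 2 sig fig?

Decompose the section into non-overlapping parts with the origin at the bottom-left of its bounding rectangle.
Outer rectangle: 19 × 22, A = 418 cm², y = 11 cm, Ī = 16 859 cm⁴.
Inner void (subtracted): 14 × 17, A = 238 cm², y = 11 cm, Ī = 5 732 cm⁴.
By symmetry the centroid is at mid-height, ȳ = 11 cm.
All pieces are centred on the horizontal centroidal axis, so I = ΣĪ (holes subtracted) = 11 128 cm⁴.

I_xx ≈ 1.1 × 10⁴ cm⁴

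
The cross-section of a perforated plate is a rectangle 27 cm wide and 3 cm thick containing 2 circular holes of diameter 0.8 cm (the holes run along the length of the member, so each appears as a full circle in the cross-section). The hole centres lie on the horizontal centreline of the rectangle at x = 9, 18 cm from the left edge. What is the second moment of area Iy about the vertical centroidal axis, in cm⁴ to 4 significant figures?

Break the section into simple shapes (no overlaps), measuring from the bottom-left corner of the bounding box.
Plate: 27 × 3, A = 81 cm², x = 13.5 cm, Ī = 4920.75 cm⁴.
Hole 1 (subtracted): ⌀0.8, A = 0.502655 cm², x = 9 cm, Ī = 0.0201062 cm⁴.
Hole 2 (subtracted): ⌀0.8, A = 0.502655 cm², x = 18 cm, Ī = 0.0201062 cm⁴.
By symmetry the centroid is at mid-width, x̄ = 13.5 cm.
Transfer each piece to the vertical centroidal axis using Ī + A·d² with d = x − 13.5:
  plate: d = 0 cm → contributes +4920.75 cm⁴
  hole 1: d = -4.5 cm → contributes −10.1989 cm⁴
  hole 2: d = 4.5 cm → contributes −10.1989 cm⁴
Total I = 4900.35 cm⁴.

Iy ≈ 4900 cm⁴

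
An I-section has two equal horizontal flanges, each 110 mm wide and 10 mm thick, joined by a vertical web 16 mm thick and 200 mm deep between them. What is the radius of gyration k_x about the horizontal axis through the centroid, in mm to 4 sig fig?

Treat the section as a set of non-overlapping primitives; coordinates are from the bounding-box lower-left.
Bottom flange: 110 × 10, A = 1 100 mm², y = 5 mm, Ī = 9166.67 mm⁴.
Web: 16 × 200, A = 3 200 mm², y = 110 mm, Ī = 10 666 667 mm⁴.
Top flange: 110 × 10, A = 1 100 mm², y = 215 mm, Ī = 9166.67 mm⁴.
By symmetry the centroid is at mid-height, ȳ = 110 mm.
Transfer each piece to the horizontal axis through the centroid using Ī + A·d² with d = y − 110:
  bottom flange: d = -105 mm → contributes +12 136 667 mm⁴
  web: d = 0 mm → contributes +10 666 667 mm⁴
  top flange: d = 105 mm → contributes +12 136 667 mm⁴
Total I = 34 940 000 mm⁴.
Radius of gyration: k = √(I/A) = √(34 940 000 / 5 400) = 80.4386 mm.

k_x ≈ 80.44 mm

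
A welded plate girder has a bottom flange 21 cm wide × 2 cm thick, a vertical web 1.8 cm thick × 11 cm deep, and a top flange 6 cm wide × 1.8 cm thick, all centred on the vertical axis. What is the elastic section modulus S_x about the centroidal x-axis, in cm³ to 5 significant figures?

S_x ≈ 184.10 cm³

Split into non-overlapping primitives; take the origin at the lower-left of the bounding box.
Bottom plate: 21 × 2, A = 42 cm², y = 1 cm, Ī = 14 cm⁴.
Web plate: 1.8 × 11, A = 19.8 cm², y = 7.5 cm, Ī = 199.65 cm⁴.
Top plate: 6 × 1.8, A = 10.8 cm², y = 13.9 cm, Ī = 2.916 cm⁴.
Centroid: ȳ = ΣA·y / ΣA = 4.691736 cm.
Transfer each piece to the centroidal x-axis using Ī + A·d² with d = y − 4.691736:
  bottom plate: d = -3.691736 cm → contributes +586.4143 cm⁴
  web plate: d = 2.808264 cm → contributes +355.7997 cm⁴
  top plate: d = 9.208264 cm → contributes +918.6711 cm⁴
Total I = 1860.885 cm⁴.
Extreme fibre distance c = 10.10826 cm; S = I/c = 184.0954 cm³.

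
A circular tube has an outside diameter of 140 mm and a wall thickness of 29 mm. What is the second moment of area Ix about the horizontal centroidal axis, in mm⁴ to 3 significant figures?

Ix ≈ 1.66 × 10⁷ mm⁴

Decompose the section into non-overlapping parts with the origin at the bottom-left of its bounding rectangle.
Outer circle: ⌀140, A = 15 394 mm², y = 70 mm, Ī = 18 857 410 mm⁴.
Bore (subtracted): ⌀82, A = 5 281 mm², y = 70 mm, Ī = 2 219 347 mm⁴.
By symmetry the centroid is at mid-height, ȳ = 70 mm.
All pieces are centred on the horizontal centroidal axis, so I = ΣĪ (holes subtracted) = 16 638 062 mm⁴.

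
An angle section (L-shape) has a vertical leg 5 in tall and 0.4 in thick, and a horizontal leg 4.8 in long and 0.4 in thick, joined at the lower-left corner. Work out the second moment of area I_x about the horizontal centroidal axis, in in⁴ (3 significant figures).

I_x ≈ 9.14 in⁴

Decompose the section into non-overlapping parts with the origin at the bottom-left of its bounding rectangle.
Vertical leg: 0.4 × 5, A = 2 in², y = 2.5 in, Ī = 4.1667 in⁴.
Horizontal leg (remainder): 4.4 × 0.4, A = 1.76 in², y = 0.2 in, Ī = 0.023467 in⁴.
Centroid: ȳ = ΣA·y / ΣA = 1.4234 in.
Transfer each piece to the horizontal centroidal axis using Ī + A·d² with d = y − 1.4234:
  vertical leg: d = 1.0766 in → contributes +6.4848 in⁴
  horizontal leg (remainder): d = -1.2234 in → contributes +2.6577 in⁴
Total I = 9.1425 in⁴.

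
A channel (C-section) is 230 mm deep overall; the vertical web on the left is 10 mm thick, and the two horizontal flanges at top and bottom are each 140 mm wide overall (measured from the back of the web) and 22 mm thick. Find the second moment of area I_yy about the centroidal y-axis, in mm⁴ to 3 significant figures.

I_yy ≈ 1.61 × 10⁷ mm⁴

Split into non-overlapping primitives; take the origin at the lower-left of the bounding box.
Web: 10 × 230, A = 2 300 mm², x = 5 mm, Ī = 19 167 mm⁴.
Top flange (beyond web): 130 × 22, A = 2 860 mm², x = 75 mm, Ī = 4 027 833 mm⁴.
Bottom flange (beyond web): 130 × 22, A = 2 860 mm², x = 75 mm, Ī = 4 027 833 mm⁴.
Centroid: x̄ = ΣA·x / ΣA = 54.925 mm.
Transfer each piece to the centroidal y-axis using Ī + A·d² with d = x − 54.925:
  web: d = -49.925 mm → contributes +5 751 973 mm⁴
  top flange (beyond web): d = 20.075 mm → contributes +5 180 408 mm⁴
  bottom flange (beyond web): d = 20.075 mm → contributes +5 180 408 mm⁴
Total I = 16 112 788 mm⁴.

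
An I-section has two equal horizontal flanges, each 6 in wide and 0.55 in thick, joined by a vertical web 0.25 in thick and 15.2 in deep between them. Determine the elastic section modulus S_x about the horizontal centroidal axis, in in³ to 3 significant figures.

Break the section into simple shapes (no overlaps), measuring from the bottom-left corner of the bounding box.
Bottom flange: 6 × 0.55, A = 3.3 in², y = 0.275 in, Ī = 0.083188 in⁴.
Web: 0.25 × 15.2, A = 3.8 in², y = 8.15 in, Ī = 73.163 in⁴.
Top flange: 6 × 0.55, A = 3.3 in², y = 16.025 in, Ī = 0.083188 in⁴.
By symmetry the centroid is at mid-height, ȳ = 8.15 in.
Transfer each piece to the horizontal centroidal axis using Ī + A·d² with d = y − 8.15:
  bottom flange: d = -7.875 in → contributes +204.73 in⁴
  web: d = 0 in → contributes +73.163 in⁴
  top flange: d = 7.875 in → contributes +204.73 in⁴
Total I = 482.63 in⁴.
Extreme fibre distance c = 8.15 in; S = I/c = 59.219 in³.

S_x ≈ 59.2 in³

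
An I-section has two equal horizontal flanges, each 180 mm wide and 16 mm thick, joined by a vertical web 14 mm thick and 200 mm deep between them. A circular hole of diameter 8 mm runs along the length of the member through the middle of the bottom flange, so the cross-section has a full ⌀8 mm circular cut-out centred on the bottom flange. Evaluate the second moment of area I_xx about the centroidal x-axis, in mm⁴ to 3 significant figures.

I_xx ≈ 7.61 × 10⁷ mm⁴

Decompose the section into non-overlapping parts with the origin at the bottom-left of its bounding rectangle.
Bottom flange: 180 × 16, A = 2 880 mm², y = 8 mm, Ī = 61 440 mm⁴.
Web: 14 × 200, A = 2 800 mm², y = 116 mm, Ī = 9 333 333 mm⁴.
Top flange: 180 × 16, A = 2 880 mm², y = 224 mm, Ī = 61 440 mm⁴.
Hole (subtracted): ⌀8, A = 50.265 mm², y = 8 mm, Ī = 201.06 mm⁴.
Centroid: ȳ = ΣA·y / ΣA = 116.64 mm.
Transfer each piece to the centroidal x-axis using Ī + A·d² with d = y − 116.64:
  bottom flange: d = -108.64 mm → contributes +34 051 780 mm⁴
  web: d = -0.63794 mm → contributes +9 334 473 mm⁴
  top flange: d = 107.36 mm → contributes +33 258 084 mm⁴
  hole: d = -108.64 mm → contributes −593 444 mm⁴
Total I = 76 050 893 mm⁴.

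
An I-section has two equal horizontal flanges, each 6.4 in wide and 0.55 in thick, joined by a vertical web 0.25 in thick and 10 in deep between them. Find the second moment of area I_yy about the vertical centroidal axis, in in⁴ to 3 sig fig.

I_yy ≈ 24.0 in⁴

Break the section into simple shapes (no overlaps), measuring from the bottom-left corner of the bounding box.
Bottom flange: 6.4 × 0.55, A = 3.52 in², x = 3.2 in, Ī = 12.015 in⁴.
Web: 0.25 × 10, A = 2.5 in², x = 3.2 in, Ī = 0.013021 in⁴.
Top flange: 6.4 × 0.55, A = 3.52 in², x = 3.2 in, Ī = 12.015 in⁴.
By symmetry the centroid is at mid-width, x̄ = 3.2 in.
All pieces are centred on the vertical centroidal axis, so I = ΣĪ = 24.043 in⁴.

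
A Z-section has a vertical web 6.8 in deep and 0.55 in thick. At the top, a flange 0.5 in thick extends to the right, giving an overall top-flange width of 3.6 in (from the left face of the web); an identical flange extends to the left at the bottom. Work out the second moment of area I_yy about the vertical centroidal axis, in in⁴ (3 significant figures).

I_yy ≈ 12.3 in⁴

Split into non-overlapping primitives; take the origin at the lower-left of the bounding box.
Web: 0.55 × 6.8, A = 3.74 in², x = 3.325 in, Ī = 0.094279 in⁴.
Top flange (beyond web): 3.05 × 0.5, A = 1.525 in², x = 5.125 in, Ī = 1.1822 in⁴.
Bottom flange (beyond web): 3.05 × 0.5, A = 1.525 in², x = 1.525 in, Ī = 1.1822 in⁴.
Centroid: x̄ = ΣA·x / ΣA = 3.325 in.
Transfer each piece to the vertical centroidal axis using Ī + A·d² with d = x − 3.325:
  web: d = 0 in → contributes +0.094279 in⁴
  top flange (beyond web): d = 1.8 in → contributes +6.1232 in⁴
  bottom flange (beyond web): d = -1.8 in → contributes +6.1232 in⁴
Total I = 12.341 in⁴.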